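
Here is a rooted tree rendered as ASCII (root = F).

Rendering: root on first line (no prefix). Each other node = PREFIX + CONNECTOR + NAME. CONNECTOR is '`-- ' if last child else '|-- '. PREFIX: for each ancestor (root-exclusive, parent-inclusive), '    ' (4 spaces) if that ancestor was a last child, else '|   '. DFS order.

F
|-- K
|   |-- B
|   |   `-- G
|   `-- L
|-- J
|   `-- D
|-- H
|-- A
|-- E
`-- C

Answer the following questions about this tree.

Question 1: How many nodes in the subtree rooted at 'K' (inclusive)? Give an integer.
Subtree rooted at K contains: B, G, K, L
Count = 4

Answer: 4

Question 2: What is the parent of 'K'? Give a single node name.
Scan adjacency: K appears as child of F

Answer: F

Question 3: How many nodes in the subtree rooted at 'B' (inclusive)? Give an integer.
Subtree rooted at B contains: B, G
Count = 2

Answer: 2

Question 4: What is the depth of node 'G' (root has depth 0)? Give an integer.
Path from root to G: F -> K -> B -> G
Depth = number of edges = 3

Answer: 3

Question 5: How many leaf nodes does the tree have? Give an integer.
Answer: 7

Derivation:
Leaves (nodes with no children): A, C, D, E, G, H, L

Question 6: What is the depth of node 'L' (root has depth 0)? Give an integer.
Path from root to L: F -> K -> L
Depth = number of edges = 2

Answer: 2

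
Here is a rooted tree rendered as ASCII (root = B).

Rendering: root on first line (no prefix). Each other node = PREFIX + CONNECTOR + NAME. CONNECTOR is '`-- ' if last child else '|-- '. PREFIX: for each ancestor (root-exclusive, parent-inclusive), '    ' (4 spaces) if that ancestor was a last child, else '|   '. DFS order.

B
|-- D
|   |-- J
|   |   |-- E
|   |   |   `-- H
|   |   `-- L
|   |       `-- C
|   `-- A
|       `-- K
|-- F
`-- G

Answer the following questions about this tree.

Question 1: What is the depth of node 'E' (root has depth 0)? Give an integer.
Path from root to E: B -> D -> J -> E
Depth = number of edges = 3

Answer: 3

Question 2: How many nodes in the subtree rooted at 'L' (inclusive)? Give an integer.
Answer: 2

Derivation:
Subtree rooted at L contains: C, L
Count = 2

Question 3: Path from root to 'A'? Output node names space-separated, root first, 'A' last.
Walk down from root: B -> D -> A

Answer: B D A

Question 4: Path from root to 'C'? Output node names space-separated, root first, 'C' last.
Answer: B D J L C

Derivation:
Walk down from root: B -> D -> J -> L -> C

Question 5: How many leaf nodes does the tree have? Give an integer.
Leaves (nodes with no children): C, F, G, H, K

Answer: 5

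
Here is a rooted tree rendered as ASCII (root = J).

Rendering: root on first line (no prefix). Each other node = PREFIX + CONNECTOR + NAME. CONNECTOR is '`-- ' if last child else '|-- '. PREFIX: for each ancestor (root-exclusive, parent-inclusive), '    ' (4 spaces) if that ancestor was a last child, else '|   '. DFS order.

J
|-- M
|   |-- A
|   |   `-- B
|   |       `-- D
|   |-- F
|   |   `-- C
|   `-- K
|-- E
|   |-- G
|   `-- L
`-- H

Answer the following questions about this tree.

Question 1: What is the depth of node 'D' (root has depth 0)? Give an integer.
Answer: 4

Derivation:
Path from root to D: J -> M -> A -> B -> D
Depth = number of edges = 4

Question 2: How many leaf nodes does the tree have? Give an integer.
Leaves (nodes with no children): C, D, G, H, K, L

Answer: 6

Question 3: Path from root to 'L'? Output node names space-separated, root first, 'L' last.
Answer: J E L

Derivation:
Walk down from root: J -> E -> L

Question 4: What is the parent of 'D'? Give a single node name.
Answer: B

Derivation:
Scan adjacency: D appears as child of B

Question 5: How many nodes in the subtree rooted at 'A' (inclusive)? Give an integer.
Subtree rooted at A contains: A, B, D
Count = 3

Answer: 3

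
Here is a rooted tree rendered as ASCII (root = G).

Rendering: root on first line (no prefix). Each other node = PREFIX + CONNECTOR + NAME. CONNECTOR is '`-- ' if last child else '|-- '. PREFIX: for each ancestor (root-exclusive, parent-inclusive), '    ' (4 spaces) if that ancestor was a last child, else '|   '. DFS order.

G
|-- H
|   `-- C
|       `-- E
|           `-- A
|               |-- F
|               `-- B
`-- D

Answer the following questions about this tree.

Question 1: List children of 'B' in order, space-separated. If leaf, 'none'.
Node B's children (from adjacency): (leaf)

Answer: none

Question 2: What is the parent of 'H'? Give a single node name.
Scan adjacency: H appears as child of G

Answer: G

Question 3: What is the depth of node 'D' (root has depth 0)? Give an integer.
Answer: 1

Derivation:
Path from root to D: G -> D
Depth = number of edges = 1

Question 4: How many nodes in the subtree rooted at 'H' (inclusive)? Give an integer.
Answer: 6

Derivation:
Subtree rooted at H contains: A, B, C, E, F, H
Count = 6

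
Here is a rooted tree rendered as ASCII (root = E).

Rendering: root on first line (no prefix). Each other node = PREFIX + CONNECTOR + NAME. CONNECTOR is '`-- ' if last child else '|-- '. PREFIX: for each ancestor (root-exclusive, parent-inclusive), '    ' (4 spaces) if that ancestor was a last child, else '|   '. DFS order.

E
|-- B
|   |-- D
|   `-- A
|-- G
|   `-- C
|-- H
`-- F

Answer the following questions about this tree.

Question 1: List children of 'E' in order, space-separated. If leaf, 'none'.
Node E's children (from adjacency): B, G, H, F

Answer: B G H F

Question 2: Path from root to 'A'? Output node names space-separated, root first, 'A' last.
Answer: E B A

Derivation:
Walk down from root: E -> B -> A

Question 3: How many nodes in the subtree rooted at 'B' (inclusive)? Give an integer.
Answer: 3

Derivation:
Subtree rooted at B contains: A, B, D
Count = 3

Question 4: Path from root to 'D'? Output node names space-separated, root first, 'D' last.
Answer: E B D

Derivation:
Walk down from root: E -> B -> D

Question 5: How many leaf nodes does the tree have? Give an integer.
Leaves (nodes with no children): A, C, D, F, H

Answer: 5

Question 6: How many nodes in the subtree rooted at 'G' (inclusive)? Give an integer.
Subtree rooted at G contains: C, G
Count = 2

Answer: 2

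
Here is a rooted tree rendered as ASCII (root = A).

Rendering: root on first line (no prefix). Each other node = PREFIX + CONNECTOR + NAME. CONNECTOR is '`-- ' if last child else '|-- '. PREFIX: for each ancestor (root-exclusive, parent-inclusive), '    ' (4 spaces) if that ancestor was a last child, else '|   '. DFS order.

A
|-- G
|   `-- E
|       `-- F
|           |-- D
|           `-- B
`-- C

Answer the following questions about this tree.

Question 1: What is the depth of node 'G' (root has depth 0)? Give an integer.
Answer: 1

Derivation:
Path from root to G: A -> G
Depth = number of edges = 1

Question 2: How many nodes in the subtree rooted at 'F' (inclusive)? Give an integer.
Subtree rooted at F contains: B, D, F
Count = 3

Answer: 3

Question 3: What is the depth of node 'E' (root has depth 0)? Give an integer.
Path from root to E: A -> G -> E
Depth = number of edges = 2

Answer: 2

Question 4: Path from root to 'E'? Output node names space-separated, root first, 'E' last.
Answer: A G E

Derivation:
Walk down from root: A -> G -> E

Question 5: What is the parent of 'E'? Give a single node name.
Scan adjacency: E appears as child of G

Answer: G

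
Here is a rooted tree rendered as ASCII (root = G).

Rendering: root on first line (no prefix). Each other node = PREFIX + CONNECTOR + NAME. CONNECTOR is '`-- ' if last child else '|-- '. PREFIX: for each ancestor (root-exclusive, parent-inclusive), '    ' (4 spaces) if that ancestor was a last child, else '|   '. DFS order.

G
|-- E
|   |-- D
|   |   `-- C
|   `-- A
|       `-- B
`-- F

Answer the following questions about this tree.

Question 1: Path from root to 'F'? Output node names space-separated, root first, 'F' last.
Answer: G F

Derivation:
Walk down from root: G -> F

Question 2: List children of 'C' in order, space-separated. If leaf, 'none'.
Answer: none

Derivation:
Node C's children (from adjacency): (leaf)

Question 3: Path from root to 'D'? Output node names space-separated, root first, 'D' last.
Answer: G E D

Derivation:
Walk down from root: G -> E -> D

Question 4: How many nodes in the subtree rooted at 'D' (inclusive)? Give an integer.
Answer: 2

Derivation:
Subtree rooted at D contains: C, D
Count = 2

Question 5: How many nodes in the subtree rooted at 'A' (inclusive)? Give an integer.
Subtree rooted at A contains: A, B
Count = 2

Answer: 2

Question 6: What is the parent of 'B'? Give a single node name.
Scan adjacency: B appears as child of A

Answer: A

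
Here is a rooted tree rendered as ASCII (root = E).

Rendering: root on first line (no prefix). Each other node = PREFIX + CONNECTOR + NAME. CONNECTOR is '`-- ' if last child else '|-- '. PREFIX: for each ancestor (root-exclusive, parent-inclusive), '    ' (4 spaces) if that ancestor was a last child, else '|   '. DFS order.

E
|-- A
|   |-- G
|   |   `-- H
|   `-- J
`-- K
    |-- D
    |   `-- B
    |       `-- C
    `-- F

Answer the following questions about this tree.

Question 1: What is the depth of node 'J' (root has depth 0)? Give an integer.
Answer: 2

Derivation:
Path from root to J: E -> A -> J
Depth = number of edges = 2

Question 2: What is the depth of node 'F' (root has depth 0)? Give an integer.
Answer: 2

Derivation:
Path from root to F: E -> K -> F
Depth = number of edges = 2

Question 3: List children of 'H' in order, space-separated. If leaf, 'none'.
Node H's children (from adjacency): (leaf)

Answer: none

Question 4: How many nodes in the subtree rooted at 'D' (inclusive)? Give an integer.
Subtree rooted at D contains: B, C, D
Count = 3

Answer: 3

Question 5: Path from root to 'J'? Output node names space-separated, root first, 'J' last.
Answer: E A J

Derivation:
Walk down from root: E -> A -> J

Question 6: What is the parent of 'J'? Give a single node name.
Answer: A

Derivation:
Scan adjacency: J appears as child of A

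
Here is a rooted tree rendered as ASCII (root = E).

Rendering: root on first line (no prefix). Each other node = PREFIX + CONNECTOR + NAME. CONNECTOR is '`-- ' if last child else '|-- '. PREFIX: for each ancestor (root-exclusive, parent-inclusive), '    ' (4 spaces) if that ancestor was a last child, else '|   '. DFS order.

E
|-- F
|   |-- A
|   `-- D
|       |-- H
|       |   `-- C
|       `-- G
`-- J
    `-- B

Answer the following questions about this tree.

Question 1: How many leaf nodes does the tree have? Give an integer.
Leaves (nodes with no children): A, B, C, G

Answer: 4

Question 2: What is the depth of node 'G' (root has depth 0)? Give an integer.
Answer: 3

Derivation:
Path from root to G: E -> F -> D -> G
Depth = number of edges = 3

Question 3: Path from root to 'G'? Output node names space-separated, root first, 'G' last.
Walk down from root: E -> F -> D -> G

Answer: E F D G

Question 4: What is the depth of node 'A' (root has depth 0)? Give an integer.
Path from root to A: E -> F -> A
Depth = number of edges = 2

Answer: 2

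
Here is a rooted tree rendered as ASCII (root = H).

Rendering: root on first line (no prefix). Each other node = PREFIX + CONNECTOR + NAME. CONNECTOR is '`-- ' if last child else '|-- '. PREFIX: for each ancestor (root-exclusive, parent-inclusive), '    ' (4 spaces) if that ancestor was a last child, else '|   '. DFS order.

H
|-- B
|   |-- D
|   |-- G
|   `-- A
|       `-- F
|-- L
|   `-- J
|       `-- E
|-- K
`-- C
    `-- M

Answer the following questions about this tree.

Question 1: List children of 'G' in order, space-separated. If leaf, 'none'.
Node G's children (from adjacency): (leaf)

Answer: none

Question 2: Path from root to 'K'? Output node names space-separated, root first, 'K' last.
Walk down from root: H -> K

Answer: H K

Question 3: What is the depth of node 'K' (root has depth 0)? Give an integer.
Path from root to K: H -> K
Depth = number of edges = 1

Answer: 1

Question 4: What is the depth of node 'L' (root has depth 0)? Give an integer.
Answer: 1

Derivation:
Path from root to L: H -> L
Depth = number of edges = 1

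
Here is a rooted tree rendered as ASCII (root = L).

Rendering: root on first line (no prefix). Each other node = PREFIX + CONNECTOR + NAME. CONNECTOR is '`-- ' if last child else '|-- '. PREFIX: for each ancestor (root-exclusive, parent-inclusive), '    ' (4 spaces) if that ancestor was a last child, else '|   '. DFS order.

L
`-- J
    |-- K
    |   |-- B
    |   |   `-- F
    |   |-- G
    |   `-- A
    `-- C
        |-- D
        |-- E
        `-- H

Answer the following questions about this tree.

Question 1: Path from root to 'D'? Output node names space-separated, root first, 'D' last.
Answer: L J C D

Derivation:
Walk down from root: L -> J -> C -> D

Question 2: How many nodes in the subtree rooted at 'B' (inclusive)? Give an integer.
Subtree rooted at B contains: B, F
Count = 2

Answer: 2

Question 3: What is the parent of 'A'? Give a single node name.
Answer: K

Derivation:
Scan adjacency: A appears as child of K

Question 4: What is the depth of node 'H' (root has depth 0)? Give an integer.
Answer: 3

Derivation:
Path from root to H: L -> J -> C -> H
Depth = number of edges = 3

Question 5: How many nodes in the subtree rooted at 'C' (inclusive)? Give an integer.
Answer: 4

Derivation:
Subtree rooted at C contains: C, D, E, H
Count = 4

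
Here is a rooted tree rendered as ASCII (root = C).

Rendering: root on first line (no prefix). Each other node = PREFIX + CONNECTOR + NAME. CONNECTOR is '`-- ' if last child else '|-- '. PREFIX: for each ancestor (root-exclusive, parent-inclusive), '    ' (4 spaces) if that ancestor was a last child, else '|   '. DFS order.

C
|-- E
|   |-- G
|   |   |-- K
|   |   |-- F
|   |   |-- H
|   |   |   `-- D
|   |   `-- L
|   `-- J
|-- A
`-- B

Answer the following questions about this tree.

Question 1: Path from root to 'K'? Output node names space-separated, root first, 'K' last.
Answer: C E G K

Derivation:
Walk down from root: C -> E -> G -> K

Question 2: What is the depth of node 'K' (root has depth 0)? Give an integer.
Path from root to K: C -> E -> G -> K
Depth = number of edges = 3

Answer: 3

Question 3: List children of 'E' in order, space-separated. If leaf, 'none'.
Answer: G J

Derivation:
Node E's children (from adjacency): G, J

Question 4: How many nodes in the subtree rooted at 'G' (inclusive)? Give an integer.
Subtree rooted at G contains: D, F, G, H, K, L
Count = 6

Answer: 6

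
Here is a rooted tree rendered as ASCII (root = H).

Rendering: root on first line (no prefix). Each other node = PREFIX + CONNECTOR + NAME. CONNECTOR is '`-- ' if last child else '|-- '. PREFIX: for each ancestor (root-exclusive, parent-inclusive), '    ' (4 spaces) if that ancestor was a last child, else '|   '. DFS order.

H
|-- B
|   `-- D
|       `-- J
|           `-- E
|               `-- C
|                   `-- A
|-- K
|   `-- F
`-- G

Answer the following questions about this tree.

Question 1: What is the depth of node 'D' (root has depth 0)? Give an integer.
Path from root to D: H -> B -> D
Depth = number of edges = 2

Answer: 2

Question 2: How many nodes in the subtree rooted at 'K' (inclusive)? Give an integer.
Answer: 2

Derivation:
Subtree rooted at K contains: F, K
Count = 2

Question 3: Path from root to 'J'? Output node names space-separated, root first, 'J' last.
Walk down from root: H -> B -> D -> J

Answer: H B D J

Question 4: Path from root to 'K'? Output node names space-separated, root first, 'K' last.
Walk down from root: H -> K

Answer: H K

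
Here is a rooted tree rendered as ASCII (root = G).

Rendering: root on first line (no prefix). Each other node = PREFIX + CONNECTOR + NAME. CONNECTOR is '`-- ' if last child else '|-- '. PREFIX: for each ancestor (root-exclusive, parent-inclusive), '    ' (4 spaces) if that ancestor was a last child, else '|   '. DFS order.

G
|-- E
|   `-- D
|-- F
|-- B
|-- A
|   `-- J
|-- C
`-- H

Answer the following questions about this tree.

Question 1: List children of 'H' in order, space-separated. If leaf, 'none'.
Node H's children (from adjacency): (leaf)

Answer: none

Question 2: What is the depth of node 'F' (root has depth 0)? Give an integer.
Answer: 1

Derivation:
Path from root to F: G -> F
Depth = number of edges = 1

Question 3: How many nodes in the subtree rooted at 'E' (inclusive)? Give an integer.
Answer: 2

Derivation:
Subtree rooted at E contains: D, E
Count = 2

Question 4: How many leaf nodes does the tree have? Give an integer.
Answer: 6

Derivation:
Leaves (nodes with no children): B, C, D, F, H, J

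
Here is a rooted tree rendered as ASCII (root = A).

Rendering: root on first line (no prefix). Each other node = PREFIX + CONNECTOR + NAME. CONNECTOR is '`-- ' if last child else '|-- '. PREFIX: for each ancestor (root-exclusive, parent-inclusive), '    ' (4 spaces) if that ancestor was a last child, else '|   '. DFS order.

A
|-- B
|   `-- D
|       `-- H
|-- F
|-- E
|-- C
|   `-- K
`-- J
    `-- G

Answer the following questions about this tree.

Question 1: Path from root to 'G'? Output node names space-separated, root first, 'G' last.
Answer: A J G

Derivation:
Walk down from root: A -> J -> G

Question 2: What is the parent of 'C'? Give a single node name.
Answer: A

Derivation:
Scan adjacency: C appears as child of A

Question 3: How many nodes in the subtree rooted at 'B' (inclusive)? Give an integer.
Answer: 3

Derivation:
Subtree rooted at B contains: B, D, H
Count = 3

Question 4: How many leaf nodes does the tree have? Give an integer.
Answer: 5

Derivation:
Leaves (nodes with no children): E, F, G, H, K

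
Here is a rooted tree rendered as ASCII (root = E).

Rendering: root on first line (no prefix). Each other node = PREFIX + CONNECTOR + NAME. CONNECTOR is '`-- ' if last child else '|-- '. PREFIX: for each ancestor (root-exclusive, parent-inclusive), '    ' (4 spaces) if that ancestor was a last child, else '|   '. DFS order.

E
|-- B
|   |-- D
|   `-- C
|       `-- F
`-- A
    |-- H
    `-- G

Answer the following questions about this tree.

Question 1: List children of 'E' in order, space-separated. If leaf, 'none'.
Node E's children (from adjacency): B, A

Answer: B A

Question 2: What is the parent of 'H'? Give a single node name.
Answer: A

Derivation:
Scan adjacency: H appears as child of A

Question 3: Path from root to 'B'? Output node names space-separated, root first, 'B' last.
Answer: E B

Derivation:
Walk down from root: E -> B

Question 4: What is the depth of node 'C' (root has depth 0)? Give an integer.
Answer: 2

Derivation:
Path from root to C: E -> B -> C
Depth = number of edges = 2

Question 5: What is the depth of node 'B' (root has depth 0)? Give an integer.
Answer: 1

Derivation:
Path from root to B: E -> B
Depth = number of edges = 1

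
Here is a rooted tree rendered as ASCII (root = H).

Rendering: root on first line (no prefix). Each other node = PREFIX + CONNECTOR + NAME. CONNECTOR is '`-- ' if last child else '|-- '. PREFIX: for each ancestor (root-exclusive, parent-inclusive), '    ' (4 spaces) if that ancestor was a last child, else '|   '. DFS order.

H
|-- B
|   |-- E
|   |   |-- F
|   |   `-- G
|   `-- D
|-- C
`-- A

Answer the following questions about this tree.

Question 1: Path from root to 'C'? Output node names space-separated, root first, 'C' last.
Answer: H C

Derivation:
Walk down from root: H -> C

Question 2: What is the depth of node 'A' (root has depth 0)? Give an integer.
Answer: 1

Derivation:
Path from root to A: H -> A
Depth = number of edges = 1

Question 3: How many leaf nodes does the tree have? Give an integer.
Leaves (nodes with no children): A, C, D, F, G

Answer: 5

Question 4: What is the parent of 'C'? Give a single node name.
Scan adjacency: C appears as child of H

Answer: H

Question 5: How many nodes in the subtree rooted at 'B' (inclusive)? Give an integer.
Subtree rooted at B contains: B, D, E, F, G
Count = 5

Answer: 5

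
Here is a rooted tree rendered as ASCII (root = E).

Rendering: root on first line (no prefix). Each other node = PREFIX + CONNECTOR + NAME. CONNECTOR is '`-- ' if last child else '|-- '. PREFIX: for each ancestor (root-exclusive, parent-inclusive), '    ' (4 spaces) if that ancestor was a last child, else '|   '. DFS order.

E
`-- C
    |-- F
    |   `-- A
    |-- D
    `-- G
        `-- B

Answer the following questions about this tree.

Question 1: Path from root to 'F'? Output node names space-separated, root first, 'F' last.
Answer: E C F

Derivation:
Walk down from root: E -> C -> F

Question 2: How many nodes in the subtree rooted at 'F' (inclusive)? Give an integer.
Answer: 2

Derivation:
Subtree rooted at F contains: A, F
Count = 2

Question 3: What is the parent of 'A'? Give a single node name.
Answer: F

Derivation:
Scan adjacency: A appears as child of F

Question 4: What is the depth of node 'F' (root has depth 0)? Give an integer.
Path from root to F: E -> C -> F
Depth = number of edges = 2

Answer: 2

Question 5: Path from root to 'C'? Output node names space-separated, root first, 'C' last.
Answer: E C

Derivation:
Walk down from root: E -> C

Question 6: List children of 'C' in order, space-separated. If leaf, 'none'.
Answer: F D G

Derivation:
Node C's children (from adjacency): F, D, G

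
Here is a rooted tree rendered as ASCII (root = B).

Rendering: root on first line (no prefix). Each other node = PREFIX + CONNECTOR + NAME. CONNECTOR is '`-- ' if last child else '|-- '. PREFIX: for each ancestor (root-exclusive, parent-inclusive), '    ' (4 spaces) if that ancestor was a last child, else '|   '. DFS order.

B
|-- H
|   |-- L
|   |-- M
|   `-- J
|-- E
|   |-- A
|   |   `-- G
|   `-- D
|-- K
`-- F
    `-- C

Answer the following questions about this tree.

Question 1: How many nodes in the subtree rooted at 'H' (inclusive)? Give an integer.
Subtree rooted at H contains: H, J, L, M
Count = 4

Answer: 4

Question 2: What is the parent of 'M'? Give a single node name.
Scan adjacency: M appears as child of H

Answer: H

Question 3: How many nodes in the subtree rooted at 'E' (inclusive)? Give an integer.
Answer: 4

Derivation:
Subtree rooted at E contains: A, D, E, G
Count = 4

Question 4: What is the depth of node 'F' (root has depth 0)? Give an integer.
Answer: 1

Derivation:
Path from root to F: B -> F
Depth = number of edges = 1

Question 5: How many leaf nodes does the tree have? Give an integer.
Answer: 7

Derivation:
Leaves (nodes with no children): C, D, G, J, K, L, M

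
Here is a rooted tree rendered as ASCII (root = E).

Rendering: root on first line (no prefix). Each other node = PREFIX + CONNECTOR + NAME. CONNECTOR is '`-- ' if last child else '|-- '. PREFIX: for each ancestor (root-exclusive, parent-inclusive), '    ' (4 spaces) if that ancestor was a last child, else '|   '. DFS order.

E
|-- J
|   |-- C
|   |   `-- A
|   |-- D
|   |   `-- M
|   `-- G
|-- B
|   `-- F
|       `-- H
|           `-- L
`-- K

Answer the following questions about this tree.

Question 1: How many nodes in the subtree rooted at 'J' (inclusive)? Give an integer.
Subtree rooted at J contains: A, C, D, G, J, M
Count = 6

Answer: 6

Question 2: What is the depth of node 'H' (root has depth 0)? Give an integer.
Path from root to H: E -> B -> F -> H
Depth = number of edges = 3

Answer: 3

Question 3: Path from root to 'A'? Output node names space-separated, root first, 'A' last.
Answer: E J C A

Derivation:
Walk down from root: E -> J -> C -> A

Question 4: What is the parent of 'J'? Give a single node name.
Scan adjacency: J appears as child of E

Answer: E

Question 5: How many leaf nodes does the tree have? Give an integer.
Leaves (nodes with no children): A, G, K, L, M

Answer: 5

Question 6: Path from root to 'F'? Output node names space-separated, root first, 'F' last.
Walk down from root: E -> B -> F

Answer: E B F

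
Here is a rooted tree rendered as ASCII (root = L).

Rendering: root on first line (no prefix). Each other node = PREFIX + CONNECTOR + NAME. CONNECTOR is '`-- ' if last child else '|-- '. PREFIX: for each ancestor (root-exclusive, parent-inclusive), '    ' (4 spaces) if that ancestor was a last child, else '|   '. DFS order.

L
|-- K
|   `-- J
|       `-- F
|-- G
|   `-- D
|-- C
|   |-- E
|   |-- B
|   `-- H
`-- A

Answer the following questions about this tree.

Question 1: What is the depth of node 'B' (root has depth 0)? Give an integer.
Path from root to B: L -> C -> B
Depth = number of edges = 2

Answer: 2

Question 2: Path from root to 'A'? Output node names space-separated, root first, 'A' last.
Answer: L A

Derivation:
Walk down from root: L -> A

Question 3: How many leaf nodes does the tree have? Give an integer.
Leaves (nodes with no children): A, B, D, E, F, H

Answer: 6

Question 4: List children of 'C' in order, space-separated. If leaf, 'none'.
Node C's children (from adjacency): E, B, H

Answer: E B H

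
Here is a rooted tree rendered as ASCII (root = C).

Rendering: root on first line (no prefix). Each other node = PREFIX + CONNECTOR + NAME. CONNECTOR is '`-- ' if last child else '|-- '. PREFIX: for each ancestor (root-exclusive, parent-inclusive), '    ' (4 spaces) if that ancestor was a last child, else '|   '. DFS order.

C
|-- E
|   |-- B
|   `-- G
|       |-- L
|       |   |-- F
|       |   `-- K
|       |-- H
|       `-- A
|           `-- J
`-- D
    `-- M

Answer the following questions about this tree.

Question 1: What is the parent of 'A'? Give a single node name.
Answer: G

Derivation:
Scan adjacency: A appears as child of G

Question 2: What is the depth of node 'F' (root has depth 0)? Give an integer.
Answer: 4

Derivation:
Path from root to F: C -> E -> G -> L -> F
Depth = number of edges = 4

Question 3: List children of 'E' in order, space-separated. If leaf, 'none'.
Node E's children (from adjacency): B, G

Answer: B G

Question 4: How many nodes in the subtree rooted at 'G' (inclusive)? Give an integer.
Answer: 7

Derivation:
Subtree rooted at G contains: A, F, G, H, J, K, L
Count = 7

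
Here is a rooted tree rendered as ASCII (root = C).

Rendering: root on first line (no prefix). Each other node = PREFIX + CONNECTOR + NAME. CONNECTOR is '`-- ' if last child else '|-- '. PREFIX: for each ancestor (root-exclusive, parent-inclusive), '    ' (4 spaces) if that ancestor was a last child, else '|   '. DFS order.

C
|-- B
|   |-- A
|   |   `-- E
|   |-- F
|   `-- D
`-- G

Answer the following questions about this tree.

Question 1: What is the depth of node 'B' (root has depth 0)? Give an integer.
Answer: 1

Derivation:
Path from root to B: C -> B
Depth = number of edges = 1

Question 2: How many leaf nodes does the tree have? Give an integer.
Answer: 4

Derivation:
Leaves (nodes with no children): D, E, F, G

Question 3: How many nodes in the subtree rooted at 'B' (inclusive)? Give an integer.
Subtree rooted at B contains: A, B, D, E, F
Count = 5

Answer: 5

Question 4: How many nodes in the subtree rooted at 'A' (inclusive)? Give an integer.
Subtree rooted at A contains: A, E
Count = 2

Answer: 2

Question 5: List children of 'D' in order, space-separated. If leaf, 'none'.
Answer: none

Derivation:
Node D's children (from adjacency): (leaf)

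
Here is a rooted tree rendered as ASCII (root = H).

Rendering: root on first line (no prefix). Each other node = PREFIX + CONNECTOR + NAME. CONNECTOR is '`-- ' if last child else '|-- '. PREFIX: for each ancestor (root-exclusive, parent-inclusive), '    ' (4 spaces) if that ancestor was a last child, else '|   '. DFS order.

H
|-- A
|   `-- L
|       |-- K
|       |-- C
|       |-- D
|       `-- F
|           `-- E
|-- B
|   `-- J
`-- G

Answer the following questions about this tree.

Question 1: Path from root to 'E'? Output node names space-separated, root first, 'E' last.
Answer: H A L F E

Derivation:
Walk down from root: H -> A -> L -> F -> E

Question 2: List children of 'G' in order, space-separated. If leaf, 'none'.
Answer: none

Derivation:
Node G's children (from adjacency): (leaf)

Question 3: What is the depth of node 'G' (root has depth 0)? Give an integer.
Answer: 1

Derivation:
Path from root to G: H -> G
Depth = number of edges = 1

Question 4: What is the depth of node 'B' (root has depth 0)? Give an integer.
Answer: 1

Derivation:
Path from root to B: H -> B
Depth = number of edges = 1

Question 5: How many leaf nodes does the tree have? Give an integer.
Answer: 6

Derivation:
Leaves (nodes with no children): C, D, E, G, J, K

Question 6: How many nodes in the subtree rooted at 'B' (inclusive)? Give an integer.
Subtree rooted at B contains: B, J
Count = 2

Answer: 2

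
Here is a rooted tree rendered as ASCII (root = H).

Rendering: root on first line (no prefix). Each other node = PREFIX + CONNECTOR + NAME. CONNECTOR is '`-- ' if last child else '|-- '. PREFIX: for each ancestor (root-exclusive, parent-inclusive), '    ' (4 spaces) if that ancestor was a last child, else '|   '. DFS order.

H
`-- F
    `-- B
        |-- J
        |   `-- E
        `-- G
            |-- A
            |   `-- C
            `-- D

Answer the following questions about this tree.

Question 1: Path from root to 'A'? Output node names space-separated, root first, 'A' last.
Answer: H F B G A

Derivation:
Walk down from root: H -> F -> B -> G -> A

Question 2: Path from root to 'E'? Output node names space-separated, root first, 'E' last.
Walk down from root: H -> F -> B -> J -> E

Answer: H F B J E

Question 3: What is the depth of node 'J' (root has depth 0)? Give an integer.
Path from root to J: H -> F -> B -> J
Depth = number of edges = 3

Answer: 3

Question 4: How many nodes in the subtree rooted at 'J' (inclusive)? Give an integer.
Subtree rooted at J contains: E, J
Count = 2

Answer: 2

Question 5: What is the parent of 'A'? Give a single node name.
Scan adjacency: A appears as child of G

Answer: G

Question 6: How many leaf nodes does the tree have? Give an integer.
Answer: 3

Derivation:
Leaves (nodes with no children): C, D, E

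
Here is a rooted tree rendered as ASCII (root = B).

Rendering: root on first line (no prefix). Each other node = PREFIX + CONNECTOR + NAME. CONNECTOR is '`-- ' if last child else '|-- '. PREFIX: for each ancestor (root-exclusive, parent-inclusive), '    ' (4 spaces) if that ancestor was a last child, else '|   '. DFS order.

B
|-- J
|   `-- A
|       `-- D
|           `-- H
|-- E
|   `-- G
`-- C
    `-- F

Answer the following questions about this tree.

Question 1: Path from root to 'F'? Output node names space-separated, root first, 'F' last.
Walk down from root: B -> C -> F

Answer: B C F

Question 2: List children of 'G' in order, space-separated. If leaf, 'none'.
Node G's children (from adjacency): (leaf)

Answer: none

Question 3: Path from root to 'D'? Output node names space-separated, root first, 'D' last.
Walk down from root: B -> J -> A -> D

Answer: B J A D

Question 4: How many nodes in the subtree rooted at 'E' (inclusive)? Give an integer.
Answer: 2

Derivation:
Subtree rooted at E contains: E, G
Count = 2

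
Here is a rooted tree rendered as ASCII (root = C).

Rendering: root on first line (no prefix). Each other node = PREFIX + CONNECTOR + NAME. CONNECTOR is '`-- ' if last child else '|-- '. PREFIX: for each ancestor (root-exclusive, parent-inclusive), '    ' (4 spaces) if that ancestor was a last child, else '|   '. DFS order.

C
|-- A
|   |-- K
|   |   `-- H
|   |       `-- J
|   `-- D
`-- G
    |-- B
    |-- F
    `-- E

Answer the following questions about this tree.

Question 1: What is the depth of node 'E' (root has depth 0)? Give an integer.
Path from root to E: C -> G -> E
Depth = number of edges = 2

Answer: 2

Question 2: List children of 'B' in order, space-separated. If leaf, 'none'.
Answer: none

Derivation:
Node B's children (from adjacency): (leaf)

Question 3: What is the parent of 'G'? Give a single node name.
Scan adjacency: G appears as child of C

Answer: C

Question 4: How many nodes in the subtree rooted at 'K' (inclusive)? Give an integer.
Subtree rooted at K contains: H, J, K
Count = 3

Answer: 3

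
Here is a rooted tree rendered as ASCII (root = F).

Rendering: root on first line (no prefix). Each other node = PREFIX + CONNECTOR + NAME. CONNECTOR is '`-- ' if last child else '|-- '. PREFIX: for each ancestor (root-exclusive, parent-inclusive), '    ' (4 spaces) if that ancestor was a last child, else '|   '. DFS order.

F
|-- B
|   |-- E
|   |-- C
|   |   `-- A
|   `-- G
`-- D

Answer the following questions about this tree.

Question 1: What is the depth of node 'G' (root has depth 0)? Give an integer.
Answer: 2

Derivation:
Path from root to G: F -> B -> G
Depth = number of edges = 2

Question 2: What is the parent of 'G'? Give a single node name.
Scan adjacency: G appears as child of B

Answer: B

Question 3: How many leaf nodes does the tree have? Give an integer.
Leaves (nodes with no children): A, D, E, G

Answer: 4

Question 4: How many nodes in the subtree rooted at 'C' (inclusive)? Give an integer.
Subtree rooted at C contains: A, C
Count = 2

Answer: 2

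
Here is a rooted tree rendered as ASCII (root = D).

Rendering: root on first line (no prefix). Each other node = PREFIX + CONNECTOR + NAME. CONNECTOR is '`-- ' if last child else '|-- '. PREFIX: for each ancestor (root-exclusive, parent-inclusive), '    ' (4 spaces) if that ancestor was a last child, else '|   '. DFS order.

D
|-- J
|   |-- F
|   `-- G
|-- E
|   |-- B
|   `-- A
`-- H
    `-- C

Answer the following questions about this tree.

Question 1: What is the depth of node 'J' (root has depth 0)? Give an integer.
Answer: 1

Derivation:
Path from root to J: D -> J
Depth = number of edges = 1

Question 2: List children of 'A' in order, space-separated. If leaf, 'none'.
Node A's children (from adjacency): (leaf)

Answer: none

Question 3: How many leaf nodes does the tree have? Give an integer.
Answer: 5

Derivation:
Leaves (nodes with no children): A, B, C, F, G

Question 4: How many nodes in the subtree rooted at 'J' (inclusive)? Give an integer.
Subtree rooted at J contains: F, G, J
Count = 3

Answer: 3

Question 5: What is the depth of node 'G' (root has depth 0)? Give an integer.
Answer: 2

Derivation:
Path from root to G: D -> J -> G
Depth = number of edges = 2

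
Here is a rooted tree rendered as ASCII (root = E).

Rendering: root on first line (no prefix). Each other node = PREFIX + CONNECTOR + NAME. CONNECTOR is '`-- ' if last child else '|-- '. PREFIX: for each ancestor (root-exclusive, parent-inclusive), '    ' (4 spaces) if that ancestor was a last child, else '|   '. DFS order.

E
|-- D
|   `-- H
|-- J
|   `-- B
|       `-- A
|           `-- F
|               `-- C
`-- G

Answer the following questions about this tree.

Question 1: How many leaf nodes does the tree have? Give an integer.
Answer: 3

Derivation:
Leaves (nodes with no children): C, G, H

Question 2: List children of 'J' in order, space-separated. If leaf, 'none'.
Node J's children (from adjacency): B

Answer: B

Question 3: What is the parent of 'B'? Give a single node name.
Scan adjacency: B appears as child of J

Answer: J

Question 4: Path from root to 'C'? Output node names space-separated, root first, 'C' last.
Walk down from root: E -> J -> B -> A -> F -> C

Answer: E J B A F C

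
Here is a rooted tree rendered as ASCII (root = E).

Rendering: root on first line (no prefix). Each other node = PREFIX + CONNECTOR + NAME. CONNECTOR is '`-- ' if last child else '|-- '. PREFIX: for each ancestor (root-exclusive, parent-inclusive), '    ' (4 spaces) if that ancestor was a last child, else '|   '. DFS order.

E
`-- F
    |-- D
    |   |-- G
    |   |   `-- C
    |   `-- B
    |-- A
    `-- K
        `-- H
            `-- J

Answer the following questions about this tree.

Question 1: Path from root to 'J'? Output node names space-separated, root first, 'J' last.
Walk down from root: E -> F -> K -> H -> J

Answer: E F K H J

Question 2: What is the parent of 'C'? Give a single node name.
Answer: G

Derivation:
Scan adjacency: C appears as child of G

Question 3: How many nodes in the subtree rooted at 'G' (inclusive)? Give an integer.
Subtree rooted at G contains: C, G
Count = 2

Answer: 2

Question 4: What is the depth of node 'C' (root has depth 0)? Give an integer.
Path from root to C: E -> F -> D -> G -> C
Depth = number of edges = 4

Answer: 4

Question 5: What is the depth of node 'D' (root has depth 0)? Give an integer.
Answer: 2

Derivation:
Path from root to D: E -> F -> D
Depth = number of edges = 2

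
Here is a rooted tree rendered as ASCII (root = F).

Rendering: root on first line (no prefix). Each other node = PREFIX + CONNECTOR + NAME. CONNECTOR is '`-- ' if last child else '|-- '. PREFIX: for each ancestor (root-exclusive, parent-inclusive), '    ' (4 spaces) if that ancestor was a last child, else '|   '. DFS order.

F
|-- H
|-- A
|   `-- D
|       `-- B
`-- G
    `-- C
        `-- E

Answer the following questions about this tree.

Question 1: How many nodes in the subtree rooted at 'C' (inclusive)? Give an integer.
Subtree rooted at C contains: C, E
Count = 2

Answer: 2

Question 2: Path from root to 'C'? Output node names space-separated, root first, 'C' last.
Walk down from root: F -> G -> C

Answer: F G C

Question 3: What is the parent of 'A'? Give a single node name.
Scan adjacency: A appears as child of F

Answer: F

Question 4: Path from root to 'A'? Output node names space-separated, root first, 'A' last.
Walk down from root: F -> A

Answer: F A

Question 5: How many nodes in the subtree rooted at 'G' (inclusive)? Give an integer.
Subtree rooted at G contains: C, E, G
Count = 3

Answer: 3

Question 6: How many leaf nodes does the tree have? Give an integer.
Leaves (nodes with no children): B, E, H

Answer: 3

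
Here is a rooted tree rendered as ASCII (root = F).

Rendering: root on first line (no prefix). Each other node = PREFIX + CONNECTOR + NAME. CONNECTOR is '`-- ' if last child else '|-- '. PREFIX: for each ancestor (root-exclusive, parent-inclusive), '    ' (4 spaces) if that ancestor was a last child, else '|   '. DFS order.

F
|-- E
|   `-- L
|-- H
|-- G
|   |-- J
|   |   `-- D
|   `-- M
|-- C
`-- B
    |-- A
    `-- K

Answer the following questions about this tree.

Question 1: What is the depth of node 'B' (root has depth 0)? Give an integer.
Answer: 1

Derivation:
Path from root to B: F -> B
Depth = number of edges = 1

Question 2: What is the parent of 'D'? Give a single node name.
Scan adjacency: D appears as child of J

Answer: J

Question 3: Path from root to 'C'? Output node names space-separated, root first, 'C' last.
Walk down from root: F -> C

Answer: F C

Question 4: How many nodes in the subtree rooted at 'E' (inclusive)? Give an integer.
Subtree rooted at E contains: E, L
Count = 2

Answer: 2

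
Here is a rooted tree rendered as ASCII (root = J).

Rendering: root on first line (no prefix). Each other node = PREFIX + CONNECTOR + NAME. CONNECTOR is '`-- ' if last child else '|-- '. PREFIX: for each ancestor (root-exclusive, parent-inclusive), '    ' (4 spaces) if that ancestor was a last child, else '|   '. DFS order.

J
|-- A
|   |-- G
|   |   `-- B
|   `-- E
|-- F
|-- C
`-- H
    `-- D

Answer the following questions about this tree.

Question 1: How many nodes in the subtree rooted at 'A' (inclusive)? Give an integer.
Subtree rooted at A contains: A, B, E, G
Count = 4

Answer: 4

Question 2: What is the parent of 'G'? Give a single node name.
Scan adjacency: G appears as child of A

Answer: A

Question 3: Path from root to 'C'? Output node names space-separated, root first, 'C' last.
Answer: J C

Derivation:
Walk down from root: J -> C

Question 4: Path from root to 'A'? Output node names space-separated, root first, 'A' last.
Answer: J A

Derivation:
Walk down from root: J -> A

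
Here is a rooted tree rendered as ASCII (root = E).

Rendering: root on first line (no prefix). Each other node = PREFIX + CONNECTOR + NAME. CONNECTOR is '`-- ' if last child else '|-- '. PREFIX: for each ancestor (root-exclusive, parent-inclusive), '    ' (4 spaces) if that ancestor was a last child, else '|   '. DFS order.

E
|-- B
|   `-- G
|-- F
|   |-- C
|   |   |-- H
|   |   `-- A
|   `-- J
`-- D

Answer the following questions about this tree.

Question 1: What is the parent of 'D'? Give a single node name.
Answer: E

Derivation:
Scan adjacency: D appears as child of E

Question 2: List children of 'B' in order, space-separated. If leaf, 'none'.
Node B's children (from adjacency): G

Answer: G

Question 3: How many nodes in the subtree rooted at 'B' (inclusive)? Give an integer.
Subtree rooted at B contains: B, G
Count = 2

Answer: 2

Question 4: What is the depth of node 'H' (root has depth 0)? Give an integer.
Answer: 3

Derivation:
Path from root to H: E -> F -> C -> H
Depth = number of edges = 3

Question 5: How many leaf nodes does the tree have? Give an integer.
Leaves (nodes with no children): A, D, G, H, J

Answer: 5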